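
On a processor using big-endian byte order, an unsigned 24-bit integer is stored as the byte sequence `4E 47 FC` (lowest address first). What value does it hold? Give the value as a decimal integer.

5130236

In big-endian order the high byte comes first in memory.
The bytes are already most-significant first: 0x4E47FC.
0x4E47FC = 5130236.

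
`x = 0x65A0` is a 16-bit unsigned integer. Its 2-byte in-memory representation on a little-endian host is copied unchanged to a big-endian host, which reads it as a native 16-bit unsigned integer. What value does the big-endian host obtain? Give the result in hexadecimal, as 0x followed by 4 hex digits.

0xA065

Stored little-endian, the bytes at ascending addresses are A0 65.
Read back as big-endian, the last byte is least significant, giving 0xA065.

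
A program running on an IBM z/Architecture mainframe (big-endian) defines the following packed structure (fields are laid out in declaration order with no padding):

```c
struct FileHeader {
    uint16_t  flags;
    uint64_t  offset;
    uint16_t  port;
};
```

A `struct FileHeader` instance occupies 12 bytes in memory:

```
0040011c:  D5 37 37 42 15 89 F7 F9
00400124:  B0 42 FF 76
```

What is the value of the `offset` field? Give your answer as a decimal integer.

3981768702863978562

`offset` follows `flags` (2 bytes), so it starts at byte offset 2 and occupies 8 bytes.
Bytes at offsets 2..9: 37 42 15 89 F7 F9 B0 42.
In big-endian order the high byte comes first in memory.
The bytes are already most-significant first: 0x37421589F7F9B042.
0x37421589F7F9B042 = 3981768702863978562.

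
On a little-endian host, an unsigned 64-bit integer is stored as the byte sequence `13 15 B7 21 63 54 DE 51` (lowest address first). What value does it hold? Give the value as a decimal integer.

5899245346646070547

Little-endian stores the least-significant byte at the lowest address.
Reassemble most-significant byte first: 51 DE 54 63 21 B7 15 13 → 0x51DE546321B71513.
0x51DE546321B71513 = 5899245346646070547.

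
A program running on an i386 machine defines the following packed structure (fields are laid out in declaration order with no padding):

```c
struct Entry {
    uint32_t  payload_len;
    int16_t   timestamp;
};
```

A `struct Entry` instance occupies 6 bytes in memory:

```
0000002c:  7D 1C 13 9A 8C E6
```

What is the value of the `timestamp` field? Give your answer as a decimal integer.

`timestamp` follows `payload_len` (4 bytes), so it starts at byte offset 4 and occupies 2 bytes.
Bytes at offsets 4..5: 8C E6.
Little-endian stores the least-significant byte at the lowest address.
Reassemble most-significant byte first: E6 8C → 0xE68C.
Top bit is set, so as a signed 16-bit value this is 0xE68C − 2^16 = -6516.

-6516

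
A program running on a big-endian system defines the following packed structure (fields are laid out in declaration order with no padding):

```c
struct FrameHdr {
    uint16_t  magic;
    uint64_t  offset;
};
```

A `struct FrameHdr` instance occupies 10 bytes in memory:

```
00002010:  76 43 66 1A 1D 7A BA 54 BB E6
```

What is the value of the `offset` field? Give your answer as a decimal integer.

`offset` follows `magic` (2 bytes), so it starts at byte offset 2 and occupies 8 bytes.
Bytes at offsets 2..9: 66 1A 1D 7A BA 54 BB E6.
Big-endian: lowest address holds the most-significant byte.
The bytes are already most-significant first: 0x661A1D7ABA54BBE6.
0x661A1D7ABA54BBE6 = 7357225354212457446.

7357225354212457446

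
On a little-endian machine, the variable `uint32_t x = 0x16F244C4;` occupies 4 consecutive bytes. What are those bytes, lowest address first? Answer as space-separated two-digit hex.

C4 44 F2 16

Split into bytes (most-significant first): 16 F2 44 C4.
Little-endian: lowest address holds the least-significant byte.
So at ascending addresses the bytes are C4 44 F2 16.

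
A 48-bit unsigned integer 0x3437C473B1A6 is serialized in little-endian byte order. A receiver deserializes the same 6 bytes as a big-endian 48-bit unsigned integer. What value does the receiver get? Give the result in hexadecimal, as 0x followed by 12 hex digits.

Stored little-endian, the bytes at ascending addresses are A6 B1 73 C4 37 34.
Read back as big-endian, the last byte is least significant, giving 0xA6B173C43734.

0xA6B173C43734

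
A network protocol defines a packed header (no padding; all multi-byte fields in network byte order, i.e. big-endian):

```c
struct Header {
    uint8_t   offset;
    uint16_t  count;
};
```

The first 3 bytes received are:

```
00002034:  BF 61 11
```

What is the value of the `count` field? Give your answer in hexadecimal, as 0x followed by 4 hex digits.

0x6111

`count` follows `offset` (1 byte), so it starts at byte offset 1 and occupies 2 bytes.
Bytes at offsets 1..2: 61 11.
In big-endian order the high byte comes first in memory.
The bytes are already most-significant first: 0x6111.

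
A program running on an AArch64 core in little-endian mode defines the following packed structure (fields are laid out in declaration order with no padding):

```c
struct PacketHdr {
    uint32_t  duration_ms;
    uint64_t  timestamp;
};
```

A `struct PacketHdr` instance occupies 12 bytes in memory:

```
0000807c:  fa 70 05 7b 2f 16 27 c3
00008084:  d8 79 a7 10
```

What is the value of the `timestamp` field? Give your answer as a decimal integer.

1200061797611542063

`timestamp` follows `duration_ms` (4 bytes), so it starts at byte offset 4 and occupies 8 bytes.
Bytes at offsets 4..11: 2F 16 27 C3 D8 79 A7 10.
Little-endian: lowest address holds the least-significant byte.
Reassemble most-significant byte first: 10 A7 79 D8 C3 27 16 2F → 0x10A779D8C327162F.
0x10A779D8C327162F = 1200061797611542063.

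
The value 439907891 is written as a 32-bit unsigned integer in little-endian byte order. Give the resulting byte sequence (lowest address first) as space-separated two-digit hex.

439907891 in hexadecimal, padded to 32 bits, is 0x1A387633.
Split into bytes (most-significant first): 1A 38 76 33.
Little-endian stores the least-significant byte at the lowest address.
So at ascending addresses the bytes are 33 76 38 1A.

33 76 38 1A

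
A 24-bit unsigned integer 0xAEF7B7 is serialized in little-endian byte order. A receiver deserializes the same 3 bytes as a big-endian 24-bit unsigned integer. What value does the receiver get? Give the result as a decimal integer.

Stored little-endian, the bytes at ascending addresses are B7 F7 AE.
Read back as big-endian, the last byte is least significant, giving 0xB7F7AE.
0xB7F7AE = 12056494.

12056494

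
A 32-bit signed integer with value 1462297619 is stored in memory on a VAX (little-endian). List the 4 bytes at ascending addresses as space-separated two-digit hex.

1462297619 in hexadecimal, padded to 32 bits, is 0x5728E413.
Split into bytes (most-significant first): 57 28 E4 13.
Little-endian stores the least-significant byte at the lowest address.
So at ascending addresses the bytes are 13 E4 28 57.

13 E4 28 57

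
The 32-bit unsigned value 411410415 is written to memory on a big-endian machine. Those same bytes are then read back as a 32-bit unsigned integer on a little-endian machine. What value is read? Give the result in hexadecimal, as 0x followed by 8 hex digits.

411410415 in 32-bit hexadecimal is 0x18859FEF.
Stored big-endian, the bytes at ascending addresses are 18 85 9F EF.
Read back as little-endian, the first byte is least significant, giving 0xEF9F8518.

0xEF9F8518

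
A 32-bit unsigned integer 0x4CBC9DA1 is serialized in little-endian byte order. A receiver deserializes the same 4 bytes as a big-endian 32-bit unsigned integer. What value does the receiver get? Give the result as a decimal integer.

Stored little-endian, the bytes at ascending addresses are A1 9D BC 4C.
Read back as big-endian, the last byte is least significant, giving 0xA19DBC4C.
0xA19DBC4C = 2711469132.

2711469132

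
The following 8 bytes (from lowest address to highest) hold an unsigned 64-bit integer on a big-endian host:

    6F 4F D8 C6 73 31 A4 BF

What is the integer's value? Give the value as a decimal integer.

In big-endian order the high byte comes first in memory.
The bytes are already most-significant first: 0x6F4FD8C67331A4BF.
0x6F4FD8C67331A4BF = 8020867808217900223.

8020867808217900223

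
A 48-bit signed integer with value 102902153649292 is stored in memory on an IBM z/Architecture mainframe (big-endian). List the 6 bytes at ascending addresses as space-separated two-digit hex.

5D 96 C6 50 9C 8C

102902153649292 in hexadecimal, padded to 48 bits, is 0x5D96C6509C8C.
Split into bytes (most-significant first): 5D 96 C6 50 9C 8C.
Big-endian stores the most-significant byte at the lowest address.
So the memory order matches the most-significant-first order: 5D 96 C6 50 9C 8C.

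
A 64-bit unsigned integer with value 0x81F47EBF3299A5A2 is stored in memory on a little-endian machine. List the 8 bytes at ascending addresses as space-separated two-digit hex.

A2 A5 99 32 BF 7E F4 81

Split into bytes (most-significant first): 81 F4 7E BF 32 99 A5 A2.
Little-endian stores the least-significant byte at the lowest address.
So at ascending addresses the bytes are A2 A5 99 32 BF 7E F4 81.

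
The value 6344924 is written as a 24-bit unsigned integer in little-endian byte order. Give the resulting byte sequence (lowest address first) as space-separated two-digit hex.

6344924 in hexadecimal, padded to 24 bits, is 0x60D0DC.
Split into bytes (most-significant first): 60 D0 DC.
Little-endian stores the least-significant byte at the lowest address.
So at ascending addresses the bytes are DC D0 60.

DC D0 60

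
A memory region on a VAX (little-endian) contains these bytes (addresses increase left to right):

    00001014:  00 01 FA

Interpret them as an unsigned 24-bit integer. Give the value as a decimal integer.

16384256

In little-endian order the low byte comes first in memory.
Reassemble most-significant byte first: FA 01 00 → 0xFA0100.
0xFA0100 = 16384256.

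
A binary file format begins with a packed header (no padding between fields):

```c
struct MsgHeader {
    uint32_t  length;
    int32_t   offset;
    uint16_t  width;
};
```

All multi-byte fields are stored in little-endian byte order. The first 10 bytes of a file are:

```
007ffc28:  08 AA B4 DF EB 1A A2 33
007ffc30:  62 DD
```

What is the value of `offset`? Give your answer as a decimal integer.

`offset` follows `length` (4 bytes), so it starts at byte offset 4 and occupies 4 bytes.
Bytes at offsets 4..7: EB 1A A2 33.
Little-endian: lowest address holds the least-significant byte.
Reassemble most-significant byte first: 33 A2 1A EB → 0x33A21AEB.
0x33A21AEB = 866261739.

866261739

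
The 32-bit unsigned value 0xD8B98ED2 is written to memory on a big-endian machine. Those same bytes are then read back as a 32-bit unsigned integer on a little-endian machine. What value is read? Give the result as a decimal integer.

Stored big-endian, the bytes at ascending addresses are D8 B9 8E D2.
Read back as little-endian, the first byte is least significant, giving 0xD28EB9D8.
0xD28EB9D8 = 3532569048.

3532569048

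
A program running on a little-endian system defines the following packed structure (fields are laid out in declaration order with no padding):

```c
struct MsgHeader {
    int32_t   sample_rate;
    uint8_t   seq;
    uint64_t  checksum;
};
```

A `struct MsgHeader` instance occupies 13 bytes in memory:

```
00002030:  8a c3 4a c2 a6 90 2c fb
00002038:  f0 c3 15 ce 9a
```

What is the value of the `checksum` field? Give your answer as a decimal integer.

`checksum` follows `sample_rate` (4 B), `seq` (1 B), so it starts at offset 4 + 1 = 5 and occupies 8 bytes.
Bytes at offsets 5..12: 90 2C FB F0 C3 15 CE 9A.
Little-endian: lowest address holds the least-significant byte.
Reassemble most-significant byte first: 9A CE 15 C3 F0 FB 2C 90 → 0x9ACE15C3F0FB2C90.
0x9ACE15C3F0FB2C90 = 11154877258349096080.

11154877258349096080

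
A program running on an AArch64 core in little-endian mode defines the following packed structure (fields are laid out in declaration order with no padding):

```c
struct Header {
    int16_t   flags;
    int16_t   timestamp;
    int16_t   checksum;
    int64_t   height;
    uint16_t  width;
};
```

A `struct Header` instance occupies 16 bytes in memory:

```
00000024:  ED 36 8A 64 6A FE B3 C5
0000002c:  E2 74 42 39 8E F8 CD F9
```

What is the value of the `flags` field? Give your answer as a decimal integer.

`flags` is the first field, at byte offset 0, occupying 2 bytes.
Bytes at offsets 0..1: ED 36.
Little-endian stores the least-significant byte at the lowest address.
Reassemble most-significant byte first: 36 ED → 0x36ED.
0x36ED = 14061.

14061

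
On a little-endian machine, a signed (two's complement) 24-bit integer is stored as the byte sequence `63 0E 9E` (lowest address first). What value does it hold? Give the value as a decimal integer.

-6418845

Little-endian: lowest address holds the least-significant byte.
Reassemble most-significant byte first: 9E 0E 63 → 0x9E0E63.
Top bit is set, so as a signed 24-bit value this is 0x9E0E63 − 2^24 = -6418845.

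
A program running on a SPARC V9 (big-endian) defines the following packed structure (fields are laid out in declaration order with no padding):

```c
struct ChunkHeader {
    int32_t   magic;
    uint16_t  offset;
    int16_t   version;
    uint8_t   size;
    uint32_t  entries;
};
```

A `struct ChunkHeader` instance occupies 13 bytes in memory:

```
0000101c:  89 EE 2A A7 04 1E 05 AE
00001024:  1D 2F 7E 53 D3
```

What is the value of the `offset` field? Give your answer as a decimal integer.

1054

`offset` follows `magic` (4 bytes), so it starts at byte offset 4 and occupies 2 bytes.
Bytes at offsets 4..5: 04 1E.
Big-endian: lowest address holds the most-significant byte.
The bytes are already most-significant first: 0x041E.
0x041E = 1054.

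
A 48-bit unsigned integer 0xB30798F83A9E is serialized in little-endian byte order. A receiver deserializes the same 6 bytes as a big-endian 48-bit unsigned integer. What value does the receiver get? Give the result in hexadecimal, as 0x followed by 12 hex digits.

0x9E3AF89807B3

Stored little-endian, the bytes at ascending addresses are 9E 3A F8 98 07 B3.
Read back as big-endian, the last byte is least significant, giving 0x9E3AF89807B3.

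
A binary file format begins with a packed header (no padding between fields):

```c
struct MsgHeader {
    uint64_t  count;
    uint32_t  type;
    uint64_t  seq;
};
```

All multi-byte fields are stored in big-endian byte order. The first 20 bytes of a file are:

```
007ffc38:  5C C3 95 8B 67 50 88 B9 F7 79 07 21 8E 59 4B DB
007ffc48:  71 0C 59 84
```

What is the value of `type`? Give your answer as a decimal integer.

`type` follows `count` (8 bytes), so it starts at byte offset 8 and occupies 4 bytes.
Bytes at offsets 8..11: F7 79 07 21.
In big-endian order the high byte comes first in memory.
The bytes are already most-significant first: 0xF7790721.
0xF7790721 = 4151904033.

4151904033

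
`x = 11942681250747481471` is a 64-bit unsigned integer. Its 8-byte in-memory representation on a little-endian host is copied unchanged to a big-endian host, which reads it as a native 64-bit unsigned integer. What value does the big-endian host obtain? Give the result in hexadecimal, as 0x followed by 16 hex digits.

11942681250747481471 in 64-bit hexadecimal is 0xA5BCED5290857D7F.
Stored little-endian, the bytes at ascending addresses are 7F 7D 85 90 52 ED BC A5.
Read back as big-endian, the last byte is least significant, giving 0x7F7D859052EDBCA5.

0x7F7D859052EDBCA5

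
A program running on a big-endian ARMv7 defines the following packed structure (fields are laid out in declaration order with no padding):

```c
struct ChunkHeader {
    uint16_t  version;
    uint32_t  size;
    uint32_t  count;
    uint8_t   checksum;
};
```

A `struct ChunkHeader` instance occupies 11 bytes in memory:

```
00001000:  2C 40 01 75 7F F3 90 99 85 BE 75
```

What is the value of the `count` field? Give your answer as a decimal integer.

`count` follows `version` (2 B), `size` (4 B), so it starts at offset 2 + 4 = 6 and occupies 4 bytes.
Bytes at offsets 6..9: 90 99 85 BE.
Big-endian stores the most-significant byte at the lowest address.
The bytes are already most-significant first: 0x909985BE.
0x909985BE = 2425980350.

2425980350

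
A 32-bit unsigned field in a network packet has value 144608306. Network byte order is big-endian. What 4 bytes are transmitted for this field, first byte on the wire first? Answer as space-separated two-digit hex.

144608306 in hexadecimal, padded to 32 bits, is 0x089E8C32.
Split into bytes (most-significant first): 08 9E 8C 32.
Big-endian stores the most-significant byte at the lowest address.
So the memory order matches the most-significant-first order: 08 9E 8C 32.

08 9E 8C 32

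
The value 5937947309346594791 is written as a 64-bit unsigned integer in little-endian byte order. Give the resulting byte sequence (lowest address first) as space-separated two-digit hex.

E7 1F 97 04 9E D3 67 52

5937947309346594791 in hexadecimal, padded to 64 bits, is 0x5267D39E04971FE7.
Split into bytes (most-significant first): 52 67 D3 9E 04 97 1F E7.
Little-endian stores the least-significant byte at the lowest address.
So at ascending addresses the bytes are E7 1F 97 04 9E D3 67 52.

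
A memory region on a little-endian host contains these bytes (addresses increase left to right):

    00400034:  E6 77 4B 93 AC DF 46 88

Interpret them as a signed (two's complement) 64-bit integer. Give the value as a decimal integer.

-8626962103883040794

Little-endian stores the least-significant byte at the lowest address.
Reassemble most-significant byte first: 88 46 DF AC 93 4B 77 E6 → 0x8846DFAC934B77E6.
Top bit is set, so as a signed 64-bit value this is 0x8846DFAC934B77E6 − 2^64 = -8626962103883040794.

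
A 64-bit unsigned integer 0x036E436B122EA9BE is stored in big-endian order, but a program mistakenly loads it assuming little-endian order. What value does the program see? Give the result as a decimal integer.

Stored big-endian, the bytes at ascending addresses are 03 6E 43 6B 12 2E A9 BE.
Read back as little-endian, the first byte is least significant, giving 0xBEA92E126B436E03.
0xBEA92E126B436E03 = 13738562794914278915.

13738562794914278915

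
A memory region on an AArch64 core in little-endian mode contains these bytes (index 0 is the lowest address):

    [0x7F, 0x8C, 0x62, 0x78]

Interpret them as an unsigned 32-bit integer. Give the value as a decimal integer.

2019724415

Little-endian stores the least-significant byte at the lowest address.
Reassemble most-significant byte first: 78 62 8C 7F → 0x78628C7F.
0x78628C7F = 2019724415.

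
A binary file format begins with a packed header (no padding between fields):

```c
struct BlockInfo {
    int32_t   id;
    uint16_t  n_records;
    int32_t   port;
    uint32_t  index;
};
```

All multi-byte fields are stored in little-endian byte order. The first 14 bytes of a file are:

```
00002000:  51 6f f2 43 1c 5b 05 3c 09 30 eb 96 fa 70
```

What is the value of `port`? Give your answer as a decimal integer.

`port` follows `id` (4 B), `n_records` (2 B), so it starts at offset 4 + 2 = 6 and occupies 4 bytes.
Bytes at offsets 6..9: 05 3C 09 30.
In little-endian order the low byte comes first in memory.
Reassemble most-significant byte first: 30 09 3C 05 → 0x30093C05.
0x30093C05 = 805911557.

805911557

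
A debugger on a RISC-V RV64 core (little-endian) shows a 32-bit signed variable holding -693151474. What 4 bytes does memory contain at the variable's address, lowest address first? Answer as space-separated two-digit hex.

0E 59 AF D6

Two's complement of -693151474 in 32 bits: 693151474 = 0x2950A6F2; invert → 0xD6AF590D; add 1 → 0xD6AF590E.
Split into bytes (most-significant first): D6 AF 59 0E.
In little-endian order the low byte comes first in memory.
So at ascending addresses the bytes are 0E 59 AF D6.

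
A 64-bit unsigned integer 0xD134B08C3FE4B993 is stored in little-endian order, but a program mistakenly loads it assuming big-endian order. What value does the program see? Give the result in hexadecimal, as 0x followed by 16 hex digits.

0x93B9E43F8CB034D1

Stored little-endian, the bytes at ascending addresses are 93 B9 E4 3F 8C B0 34 D1.
Read back as big-endian, the last byte is least significant, giving 0x93B9E43F8CB034D1.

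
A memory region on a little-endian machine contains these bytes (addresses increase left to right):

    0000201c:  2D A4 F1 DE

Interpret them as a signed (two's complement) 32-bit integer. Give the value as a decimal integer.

-554589139

Little-endian: lowest address holds the least-significant byte.
Reassemble most-significant byte first: DE F1 A4 2D → 0xDEF1A42D.
Top bit is set, so as a signed 32-bit value this is 0xDEF1A42D − 2^32 = -554589139.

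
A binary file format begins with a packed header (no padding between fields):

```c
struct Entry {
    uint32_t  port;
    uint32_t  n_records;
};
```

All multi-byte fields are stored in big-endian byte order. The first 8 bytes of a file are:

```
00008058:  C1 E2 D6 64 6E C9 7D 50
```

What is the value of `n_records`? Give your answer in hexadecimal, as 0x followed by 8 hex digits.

`n_records` follows `port` (4 bytes), so it starts at byte offset 4 and occupies 4 bytes.
Bytes at offsets 4..7: 6E C9 7D 50.
Big-endian stores the most-significant byte at the lowest address.
The bytes are already most-significant first: 0x6EC97D50.

0x6EC97D50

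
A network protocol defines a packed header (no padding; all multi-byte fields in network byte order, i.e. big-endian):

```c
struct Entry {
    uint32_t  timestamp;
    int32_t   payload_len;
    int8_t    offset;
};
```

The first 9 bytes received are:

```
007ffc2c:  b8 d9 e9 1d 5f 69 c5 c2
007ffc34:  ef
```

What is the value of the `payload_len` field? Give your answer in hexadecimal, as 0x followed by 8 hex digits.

0x5F69C5C2

`payload_len` follows `timestamp` (4 bytes), so it starts at byte offset 4 and occupies 4 bytes.
Bytes at offsets 4..7: 5F 69 C5 C2.
Big-endian: lowest address holds the most-significant byte.
The bytes are already most-significant first: 0x5F69C5C2.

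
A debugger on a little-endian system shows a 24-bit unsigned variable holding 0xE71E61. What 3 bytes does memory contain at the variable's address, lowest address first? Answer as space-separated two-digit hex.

61 1E E7

Split into bytes (most-significant first): E7 1E 61.
In little-endian order the low byte comes first in memory.
So at ascending addresses the bytes are 61 1E E7.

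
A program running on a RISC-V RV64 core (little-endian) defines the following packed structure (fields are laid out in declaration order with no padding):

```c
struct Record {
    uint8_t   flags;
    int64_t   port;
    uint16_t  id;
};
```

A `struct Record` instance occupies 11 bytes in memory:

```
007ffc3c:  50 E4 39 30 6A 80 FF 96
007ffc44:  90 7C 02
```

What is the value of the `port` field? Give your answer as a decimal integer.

`port` follows `flags` (1 byte), so it starts at byte offset 1 and occupies 8 bytes.
Bytes at offsets 1..8: E4 39 30 6A 80 FF 96 90.
Little-endian: lowest address holds the least-significant byte.
Reassemble most-significant byte first: 90 96 FF 80 6A 30 39 E4 → 0x9096FF806A3039E4.
Top bit is set, so as a signed 64-bit value this is 0x9096FF806A3039E4 − 2^64 = -8027948358738888220.

-8027948358738888220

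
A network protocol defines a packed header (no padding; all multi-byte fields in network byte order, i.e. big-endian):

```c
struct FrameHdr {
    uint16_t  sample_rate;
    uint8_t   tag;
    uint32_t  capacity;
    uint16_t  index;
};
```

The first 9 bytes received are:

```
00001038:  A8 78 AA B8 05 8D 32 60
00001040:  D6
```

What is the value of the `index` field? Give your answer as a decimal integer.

24790

`index` follows `sample_rate` (2 B), `tag` (1 B), `capacity` (4 B), so it starts at offset 2 + 1 + 4 = 7 and occupies 2 bytes.
Bytes at offsets 7..8: 60 D6.
Big-endian stores the most-significant byte at the lowest address.
The bytes are already most-significant first: 0x60D6.
0x60D6 = 24790.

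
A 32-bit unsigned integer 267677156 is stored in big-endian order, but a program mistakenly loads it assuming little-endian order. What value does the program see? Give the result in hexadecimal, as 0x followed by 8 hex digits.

267677156 in 32-bit hexadecimal is 0x0FF46DE4.
Stored big-endian, the bytes at ascending addresses are 0F F4 6D E4.
Read back as little-endian, the first byte is least significant, giving 0xE46DF40F.

0xE46DF40F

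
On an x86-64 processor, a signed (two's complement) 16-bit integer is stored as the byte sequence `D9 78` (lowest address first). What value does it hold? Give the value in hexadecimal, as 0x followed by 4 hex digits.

0x78D9

Little-endian: lowest address holds the least-significant byte.
Reassemble most-significant byte first: 78 D9 → 0x78D9.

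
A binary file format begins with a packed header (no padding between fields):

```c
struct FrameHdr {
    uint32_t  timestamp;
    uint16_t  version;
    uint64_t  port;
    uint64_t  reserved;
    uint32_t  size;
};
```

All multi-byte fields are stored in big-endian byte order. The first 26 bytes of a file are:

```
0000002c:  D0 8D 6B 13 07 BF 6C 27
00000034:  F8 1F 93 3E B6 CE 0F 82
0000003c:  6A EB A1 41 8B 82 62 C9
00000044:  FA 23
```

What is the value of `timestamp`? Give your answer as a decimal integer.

`timestamp` is the first field, at byte offset 0, occupying 4 bytes.
Bytes at offsets 0..3: D0 8D 6B 13.
In big-endian order the high byte comes first in memory.
The bytes are already most-significant first: 0xD08D6B13.
0xD08D6B13 = 3498928915.

3498928915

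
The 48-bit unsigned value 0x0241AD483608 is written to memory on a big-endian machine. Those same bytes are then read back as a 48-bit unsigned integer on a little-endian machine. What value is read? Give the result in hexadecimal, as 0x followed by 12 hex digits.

0x083648AD4102

Stored big-endian, the bytes at ascending addresses are 02 41 AD 48 36 08.
Read back as little-endian, the first byte is least significant, giving 0x083648AD4102.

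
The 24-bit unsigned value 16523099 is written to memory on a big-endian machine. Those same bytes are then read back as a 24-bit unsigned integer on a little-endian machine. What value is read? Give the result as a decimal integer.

5971964

16523099 in 24-bit hexadecimal is 0xFC1F5B.
Stored big-endian, the bytes at ascending addresses are FC 1F 5B.
Read back as little-endian, the first byte is least significant, giving 0x5B1FFC.
0x5B1FFC = 5971964.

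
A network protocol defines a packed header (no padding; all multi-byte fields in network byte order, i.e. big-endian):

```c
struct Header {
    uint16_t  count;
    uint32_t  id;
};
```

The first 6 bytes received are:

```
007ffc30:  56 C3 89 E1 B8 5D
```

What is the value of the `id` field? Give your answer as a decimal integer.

`id` follows `count` (2 bytes), so it starts at byte offset 2 and occupies 4 bytes.
Bytes at offsets 2..5: 89 E1 B8 5D.
In big-endian order the high byte comes first in memory.
The bytes are already most-significant first: 0x89E1B85D.
0x89E1B85D = 2313271389.

2313271389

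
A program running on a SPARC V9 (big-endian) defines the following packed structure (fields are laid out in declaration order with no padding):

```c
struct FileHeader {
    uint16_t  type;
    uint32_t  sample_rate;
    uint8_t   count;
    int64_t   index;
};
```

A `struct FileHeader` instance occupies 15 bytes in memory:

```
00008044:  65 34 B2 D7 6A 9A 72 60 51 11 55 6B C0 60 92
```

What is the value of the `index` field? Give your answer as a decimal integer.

`index` follows `type` (2 B), `sample_rate` (4 B), `count` (1 B), so it starts at offset 2 + 4 + 1 = 7 and occupies 8 bytes.
Bytes at offsets 7..14: 60 51 11 55 6B C0 60 92.
In big-endian order the high byte comes first in memory.
The bytes are already most-significant first: 0x605111556BC06092.
0x605111556BC06092 = 6940347559332307090.

6940347559332307090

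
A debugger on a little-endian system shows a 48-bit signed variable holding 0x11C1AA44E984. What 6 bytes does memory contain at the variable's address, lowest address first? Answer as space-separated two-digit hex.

84 E9 44 AA C1 11

Split into bytes (most-significant first): 11 C1 AA 44 E9 84.
Little-endian stores the least-significant byte at the lowest address.
So at ascending addresses the bytes are 84 E9 44 AA C1 11.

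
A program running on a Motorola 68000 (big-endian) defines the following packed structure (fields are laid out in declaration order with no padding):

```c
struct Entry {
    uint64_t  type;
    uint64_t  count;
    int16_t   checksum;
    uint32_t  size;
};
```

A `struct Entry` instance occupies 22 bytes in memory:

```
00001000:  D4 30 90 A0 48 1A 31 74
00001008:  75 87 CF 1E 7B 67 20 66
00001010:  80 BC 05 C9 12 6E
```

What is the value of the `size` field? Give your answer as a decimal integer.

`size` follows `type` (8 B), `count` (8 B), `checksum` (2 B), so it starts at offset 8 + 8 + 2 = 18 and occupies 4 bytes.
Bytes at offsets 18..21: 05 C9 12 6E.
Big-endian stores the most-significant byte at the lowest address.
The bytes are already most-significant first: 0x05C9126E.
0x05C9126E = 97063534.

97063534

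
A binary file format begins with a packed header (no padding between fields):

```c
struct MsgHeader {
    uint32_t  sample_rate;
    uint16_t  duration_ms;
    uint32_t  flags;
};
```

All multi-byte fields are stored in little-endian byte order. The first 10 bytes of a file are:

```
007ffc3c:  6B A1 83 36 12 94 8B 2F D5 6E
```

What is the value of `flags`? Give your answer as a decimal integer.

`flags` follows `sample_rate` (4 B), `duration_ms` (2 B), so it starts at offset 4 + 2 = 6 and occupies 4 bytes.
Bytes at offsets 6..9: 8B 2F D5 6E.
Little-endian stores the least-significant byte at the lowest address.
Reassemble most-significant byte first: 6E D5 2F 8B → 0x6ED52F8B.
0x6ED52F8B = 1859465099.

1859465099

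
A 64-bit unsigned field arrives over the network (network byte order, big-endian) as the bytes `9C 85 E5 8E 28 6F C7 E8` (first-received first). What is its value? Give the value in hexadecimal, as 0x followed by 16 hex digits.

In big-endian order the high byte comes first in memory.
The bytes are already most-significant first: 0x9C85E58E286FC7E8.

0x9C85E58E286FC7E8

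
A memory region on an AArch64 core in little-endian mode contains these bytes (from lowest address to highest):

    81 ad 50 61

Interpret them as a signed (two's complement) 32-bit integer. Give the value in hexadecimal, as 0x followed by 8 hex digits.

0x6150AD81

Little-endian: lowest address holds the least-significant byte.
Reassemble most-significant byte first: 61 50 AD 81 → 0x6150AD81.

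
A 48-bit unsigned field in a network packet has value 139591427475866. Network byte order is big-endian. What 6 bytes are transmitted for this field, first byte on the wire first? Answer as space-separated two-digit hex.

139591427475866 in hexadecimal, padded to 48 bits, is 0x7EF52972C99A.
Split into bytes (most-significant first): 7E F5 29 72 C9 9A.
Big-endian: lowest address holds the most-significant byte.
So the memory order matches the most-significant-first order: 7E F5 29 72 C9 9A.

7E F5 29 72 C9 9A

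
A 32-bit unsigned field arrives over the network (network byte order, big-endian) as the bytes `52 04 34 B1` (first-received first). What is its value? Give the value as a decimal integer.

1376007345

Big-endian stores the most-significant byte at the lowest address.
The bytes are already most-significant first: 0x520434B1.
0x520434B1 = 1376007345.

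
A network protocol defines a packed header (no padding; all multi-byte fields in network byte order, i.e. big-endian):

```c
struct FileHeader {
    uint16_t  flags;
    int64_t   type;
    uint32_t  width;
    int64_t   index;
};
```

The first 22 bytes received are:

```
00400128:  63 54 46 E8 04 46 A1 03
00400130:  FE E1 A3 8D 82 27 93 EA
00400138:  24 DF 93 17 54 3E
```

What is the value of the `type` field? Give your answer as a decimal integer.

`type` follows `flags` (2 bytes), so it starts at byte offset 2 and occupies 8 bytes.
Bytes at offsets 2..9: 46 E8 04 46 A1 03 FE E1.
Big-endian: lowest address holds the most-significant byte.
The bytes are already most-significant first: 0x46E80446A103FEE1.
0x46E80446A103FEE1 = 5109338478647443169.

5109338478647443169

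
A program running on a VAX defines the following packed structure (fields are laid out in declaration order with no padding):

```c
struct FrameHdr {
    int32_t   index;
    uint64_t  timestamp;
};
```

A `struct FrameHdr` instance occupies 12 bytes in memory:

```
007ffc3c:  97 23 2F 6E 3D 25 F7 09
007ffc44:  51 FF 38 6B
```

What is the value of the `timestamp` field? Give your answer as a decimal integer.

`timestamp` follows `index` (4 bytes), so it starts at byte offset 4 and occupies 8 bytes.
Bytes at offsets 4..11: 3D 25 F7 09 51 FF 38 6B.
Little-endian stores the least-significant byte at the lowest address.
Reassemble most-significant byte first: 6B 38 FF 51 09 F7 25 3D → 0x6B38FF5109F7253D.
0x6B38FF5109F7253D = 7726205884278711613.

7726205884278711613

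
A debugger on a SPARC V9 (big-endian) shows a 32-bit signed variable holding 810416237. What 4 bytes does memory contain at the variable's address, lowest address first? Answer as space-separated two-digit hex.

30 4D F8 6D

810416237 in hexadecimal, padded to 32 bits, is 0x304DF86D.
Split into bytes (most-significant first): 30 4D F8 6D.
Big-endian: lowest address holds the most-significant byte.
So the memory order matches the most-significant-first order: 30 4D F8 6D.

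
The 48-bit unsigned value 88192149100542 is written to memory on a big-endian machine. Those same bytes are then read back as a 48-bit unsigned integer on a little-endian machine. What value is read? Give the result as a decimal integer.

88192149100542 in 48-bit hexadecimal is 0x5035D5B817FE.
Stored big-endian, the bytes at ascending addresses are 50 35 D5 B8 17 FE.
Read back as little-endian, the first byte is least significant, giving 0xFE17B8D53550.
0xFE17B8D53550 = 279377838683472.

279377838683472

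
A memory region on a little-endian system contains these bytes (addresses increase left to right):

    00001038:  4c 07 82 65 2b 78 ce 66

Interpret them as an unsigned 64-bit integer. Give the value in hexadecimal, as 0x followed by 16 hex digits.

Little-endian stores the least-significant byte at the lowest address.
Reassemble most-significant byte first: 66 CE 78 2B 65 82 07 4C → 0x66CE782B6582074C.

0x66CE782B6582074C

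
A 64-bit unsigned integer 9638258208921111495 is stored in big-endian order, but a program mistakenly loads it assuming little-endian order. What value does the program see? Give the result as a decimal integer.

9638258208921111495 in 64-bit hexadecimal is 0x85C1F8C67C3C4BC7.
Stored big-endian, the bytes at ascending addresses are 85 C1 F8 C6 7C 3C 4B C7.
Read back as little-endian, the first byte is least significant, giving 0xC74B3C7CC6F8C185.
0xC74B3C7CC6F8C185 = 14360638343412760965.

14360638343412760965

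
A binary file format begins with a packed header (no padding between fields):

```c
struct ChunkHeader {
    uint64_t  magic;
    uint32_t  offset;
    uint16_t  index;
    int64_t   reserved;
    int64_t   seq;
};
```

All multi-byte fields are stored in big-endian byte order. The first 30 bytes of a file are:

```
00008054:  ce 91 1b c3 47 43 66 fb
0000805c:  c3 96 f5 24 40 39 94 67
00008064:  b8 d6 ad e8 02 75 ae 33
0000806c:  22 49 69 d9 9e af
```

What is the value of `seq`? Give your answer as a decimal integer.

`seq` follows `magic` (8 B), `offset` (4 B), `index` (2 B), `reserved` (8 B), so it starts at offset 8 + 4 + 2 + 8 = 22 and occupies 8 bytes.
Bytes at offsets 22..29: AE 33 22 49 69 D9 9E AF.
Big-endian stores the most-significant byte at the lowest address.
The bytes are already most-significant first: 0xAE33224969D99EAF.
Top bit is set, so as a signed 64-bit value this is 0xAE33224969D99EAF − 2^64 = -5894329788594020689.

-5894329788594020689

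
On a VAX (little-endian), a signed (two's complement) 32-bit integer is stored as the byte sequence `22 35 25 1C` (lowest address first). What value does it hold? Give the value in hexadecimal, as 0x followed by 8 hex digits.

In little-endian order the low byte comes first in memory.
Reassemble most-significant byte first: 1C 25 35 22 → 0x1C253522.

0x1C253522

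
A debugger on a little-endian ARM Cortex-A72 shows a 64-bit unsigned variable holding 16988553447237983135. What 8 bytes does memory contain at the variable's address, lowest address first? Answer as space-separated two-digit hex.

16988553447237983135 in hexadecimal, padded to 64 bits, is 0xEBC37759DE5B9B9F.
Split into bytes (most-significant first): EB C3 77 59 DE 5B 9B 9F.
Little-endian: lowest address holds the least-significant byte.
So at ascending addresses the bytes are 9F 9B 5B DE 59 77 C3 EB.

9F 9B 5B DE 59 77 C3 EB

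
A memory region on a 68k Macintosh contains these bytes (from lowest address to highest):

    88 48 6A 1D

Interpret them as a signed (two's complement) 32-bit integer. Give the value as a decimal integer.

-2008520163

In big-endian order the high byte comes first in memory.
The bytes are already most-significant first: 0x88486A1D.
Top bit is set, so as a signed 32-bit value this is 0x88486A1D − 2^32 = -2008520163.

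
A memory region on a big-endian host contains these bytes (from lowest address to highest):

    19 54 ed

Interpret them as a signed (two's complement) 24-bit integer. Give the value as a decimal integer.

1660141

In big-endian order the high byte comes first in memory.
The bytes are already most-significant first: 0x1954ED.
0x1954ED = 1660141.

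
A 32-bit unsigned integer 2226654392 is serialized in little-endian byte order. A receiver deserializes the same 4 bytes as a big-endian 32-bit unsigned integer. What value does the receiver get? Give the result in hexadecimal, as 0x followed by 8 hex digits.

2226654392 in 32-bit hexadecimal is 0x84B80CB8.
Stored little-endian, the bytes at ascending addresses are B8 0C B8 84.
Read back as big-endian, the last byte is least significant, giving 0xB80CB884.

0xB80CB884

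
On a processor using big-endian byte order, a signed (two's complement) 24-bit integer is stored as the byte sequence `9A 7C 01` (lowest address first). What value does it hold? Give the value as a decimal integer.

-6652927

In big-endian order the high byte comes first in memory.
The bytes are already most-significant first: 0x9A7C01.
Top bit is set, so as a signed 24-bit value this is 0x9A7C01 − 2^24 = -6652927.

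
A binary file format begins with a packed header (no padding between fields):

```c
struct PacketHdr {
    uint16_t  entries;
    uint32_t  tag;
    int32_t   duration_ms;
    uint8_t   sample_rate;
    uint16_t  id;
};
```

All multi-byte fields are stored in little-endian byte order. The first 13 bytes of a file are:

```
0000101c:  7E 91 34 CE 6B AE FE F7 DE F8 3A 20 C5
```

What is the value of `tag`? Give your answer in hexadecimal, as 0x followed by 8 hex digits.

0xAE6BCE34

`tag` follows `entries` (2 bytes), so it starts at byte offset 2 and occupies 4 bytes.
Bytes at offsets 2..5: 34 CE 6B AE.
Little-endian stores the least-significant byte at the lowest address.
Reassemble most-significant byte first: AE 6B CE 34 → 0xAE6BCE34.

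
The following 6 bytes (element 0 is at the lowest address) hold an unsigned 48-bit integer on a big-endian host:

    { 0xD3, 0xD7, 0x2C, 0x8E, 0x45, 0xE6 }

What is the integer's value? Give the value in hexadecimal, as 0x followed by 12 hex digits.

In big-endian order the high byte comes first in memory.
The bytes are already most-significant first: 0xD3D72C8E45E6.

0xD3D72C8E45E6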